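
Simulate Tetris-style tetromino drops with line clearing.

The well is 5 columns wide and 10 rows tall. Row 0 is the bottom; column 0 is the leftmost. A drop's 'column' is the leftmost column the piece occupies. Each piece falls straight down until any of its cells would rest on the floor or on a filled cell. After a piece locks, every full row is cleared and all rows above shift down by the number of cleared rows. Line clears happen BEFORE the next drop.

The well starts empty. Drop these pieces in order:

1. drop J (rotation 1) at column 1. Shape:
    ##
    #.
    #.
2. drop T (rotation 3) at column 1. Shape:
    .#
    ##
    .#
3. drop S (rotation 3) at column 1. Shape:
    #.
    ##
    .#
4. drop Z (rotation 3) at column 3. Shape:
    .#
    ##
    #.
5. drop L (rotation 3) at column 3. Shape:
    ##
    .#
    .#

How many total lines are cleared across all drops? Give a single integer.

Drop 1: J rot1 at col 1 lands with bottom-row=0; cleared 0 line(s) (total 0); column heights now [0 3 3 0 0], max=3
Drop 2: T rot3 at col 1 lands with bottom-row=3; cleared 0 line(s) (total 0); column heights now [0 5 6 0 0], max=6
Drop 3: S rot3 at col 1 lands with bottom-row=6; cleared 0 line(s) (total 0); column heights now [0 9 8 0 0], max=9
Drop 4: Z rot3 at col 3 lands with bottom-row=0; cleared 0 line(s) (total 0); column heights now [0 9 8 2 3], max=9
Drop 5: L rot3 at col 3 lands with bottom-row=3; cleared 0 line(s) (total 0); column heights now [0 9 8 6 6], max=9

Answer: 0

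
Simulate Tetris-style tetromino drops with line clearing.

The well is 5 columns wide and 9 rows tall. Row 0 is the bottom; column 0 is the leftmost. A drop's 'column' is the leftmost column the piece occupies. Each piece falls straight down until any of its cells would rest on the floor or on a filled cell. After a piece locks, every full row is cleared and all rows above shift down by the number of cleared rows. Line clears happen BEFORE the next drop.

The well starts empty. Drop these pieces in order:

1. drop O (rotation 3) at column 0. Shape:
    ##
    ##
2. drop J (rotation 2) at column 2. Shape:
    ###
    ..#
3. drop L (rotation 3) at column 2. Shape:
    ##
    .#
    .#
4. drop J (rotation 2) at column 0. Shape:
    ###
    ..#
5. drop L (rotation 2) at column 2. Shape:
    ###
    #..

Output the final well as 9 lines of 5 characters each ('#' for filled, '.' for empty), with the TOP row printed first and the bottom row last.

Drop 1: O rot3 at col 0 lands with bottom-row=0; cleared 0 line(s) (total 0); column heights now [2 2 0 0 0], max=2
Drop 2: J rot2 at col 2 lands with bottom-row=0; cleared 1 line(s) (total 1); column heights now [1 1 0 0 1], max=1
Drop 3: L rot3 at col 2 lands with bottom-row=0; cleared 0 line(s) (total 1); column heights now [1 1 3 3 1], max=3
Drop 4: J rot2 at col 0 lands with bottom-row=3; cleared 0 line(s) (total 1); column heights now [5 5 5 3 1], max=5
Drop 5: L rot2 at col 2 lands with bottom-row=5; cleared 0 line(s) (total 1); column heights now [5 5 7 7 7], max=7

Answer: .....
.....
..###
..#..
###..
..#..
..##.
...#.
##.##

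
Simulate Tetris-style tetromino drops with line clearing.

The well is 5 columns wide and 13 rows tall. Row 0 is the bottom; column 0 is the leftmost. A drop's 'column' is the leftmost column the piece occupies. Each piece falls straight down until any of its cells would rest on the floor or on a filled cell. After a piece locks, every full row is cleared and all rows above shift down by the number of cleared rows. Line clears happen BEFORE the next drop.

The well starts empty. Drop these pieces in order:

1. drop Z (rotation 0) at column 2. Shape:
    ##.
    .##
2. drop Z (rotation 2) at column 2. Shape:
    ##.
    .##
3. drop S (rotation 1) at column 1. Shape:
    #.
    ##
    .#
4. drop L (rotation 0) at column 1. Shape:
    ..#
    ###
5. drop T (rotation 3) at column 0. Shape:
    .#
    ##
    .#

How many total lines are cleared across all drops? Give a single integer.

Answer: 0

Derivation:
Drop 1: Z rot0 at col 2 lands with bottom-row=0; cleared 0 line(s) (total 0); column heights now [0 0 2 2 1], max=2
Drop 2: Z rot2 at col 2 lands with bottom-row=2; cleared 0 line(s) (total 0); column heights now [0 0 4 4 3], max=4
Drop 3: S rot1 at col 1 lands with bottom-row=4; cleared 0 line(s) (total 0); column heights now [0 7 6 4 3], max=7
Drop 4: L rot0 at col 1 lands with bottom-row=7; cleared 0 line(s) (total 0); column heights now [0 8 8 9 3], max=9
Drop 5: T rot3 at col 0 lands with bottom-row=8; cleared 0 line(s) (total 0); column heights now [10 11 8 9 3], max=11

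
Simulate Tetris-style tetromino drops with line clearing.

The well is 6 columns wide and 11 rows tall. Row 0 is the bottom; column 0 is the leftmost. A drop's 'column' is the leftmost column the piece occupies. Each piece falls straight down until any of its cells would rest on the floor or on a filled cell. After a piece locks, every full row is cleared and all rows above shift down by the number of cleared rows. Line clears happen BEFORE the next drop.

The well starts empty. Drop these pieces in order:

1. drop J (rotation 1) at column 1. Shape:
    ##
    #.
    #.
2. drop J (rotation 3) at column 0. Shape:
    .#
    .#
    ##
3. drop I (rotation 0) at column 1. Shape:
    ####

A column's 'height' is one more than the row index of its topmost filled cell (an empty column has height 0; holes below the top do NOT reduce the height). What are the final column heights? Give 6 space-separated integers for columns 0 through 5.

Answer: 4 7 7 7 7 0

Derivation:
Drop 1: J rot1 at col 1 lands with bottom-row=0; cleared 0 line(s) (total 0); column heights now [0 3 3 0 0 0], max=3
Drop 2: J rot3 at col 0 lands with bottom-row=3; cleared 0 line(s) (total 0); column heights now [4 6 3 0 0 0], max=6
Drop 3: I rot0 at col 1 lands with bottom-row=6; cleared 0 line(s) (total 0); column heights now [4 7 7 7 7 0], max=7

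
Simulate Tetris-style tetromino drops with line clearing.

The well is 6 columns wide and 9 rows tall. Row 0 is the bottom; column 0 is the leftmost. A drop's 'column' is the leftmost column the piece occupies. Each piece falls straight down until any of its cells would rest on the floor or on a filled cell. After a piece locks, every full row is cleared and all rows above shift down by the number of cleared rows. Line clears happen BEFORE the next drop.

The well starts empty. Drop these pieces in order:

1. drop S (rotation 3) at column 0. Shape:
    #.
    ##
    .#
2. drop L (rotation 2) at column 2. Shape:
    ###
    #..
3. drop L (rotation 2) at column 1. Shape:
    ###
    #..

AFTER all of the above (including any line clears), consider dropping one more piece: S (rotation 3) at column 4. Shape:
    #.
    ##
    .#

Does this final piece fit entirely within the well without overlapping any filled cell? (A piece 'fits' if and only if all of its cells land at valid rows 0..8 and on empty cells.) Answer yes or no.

Drop 1: S rot3 at col 0 lands with bottom-row=0; cleared 0 line(s) (total 0); column heights now [3 2 0 0 0 0], max=3
Drop 2: L rot2 at col 2 lands with bottom-row=0; cleared 0 line(s) (total 0); column heights now [3 2 2 2 2 0], max=3
Drop 3: L rot2 at col 1 lands with bottom-row=2; cleared 0 line(s) (total 0); column heights now [3 4 4 4 2 0], max=4
Test piece S rot3 at col 4 (width 2): heights before test = [3 4 4 4 2 0]; fits = True

Answer: yes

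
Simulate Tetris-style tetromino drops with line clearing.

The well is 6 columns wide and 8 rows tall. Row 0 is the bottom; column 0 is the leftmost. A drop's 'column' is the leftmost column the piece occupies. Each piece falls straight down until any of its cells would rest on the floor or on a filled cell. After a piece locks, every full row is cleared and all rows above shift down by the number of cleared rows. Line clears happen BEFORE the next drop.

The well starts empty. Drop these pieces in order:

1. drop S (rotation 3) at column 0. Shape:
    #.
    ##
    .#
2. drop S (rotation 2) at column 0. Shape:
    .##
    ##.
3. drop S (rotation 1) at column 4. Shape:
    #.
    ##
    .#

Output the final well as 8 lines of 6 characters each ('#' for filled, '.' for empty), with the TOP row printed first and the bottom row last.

Drop 1: S rot3 at col 0 lands with bottom-row=0; cleared 0 line(s) (total 0); column heights now [3 2 0 0 0 0], max=3
Drop 2: S rot2 at col 0 lands with bottom-row=3; cleared 0 line(s) (total 0); column heights now [4 5 5 0 0 0], max=5
Drop 3: S rot1 at col 4 lands with bottom-row=0; cleared 0 line(s) (total 0); column heights now [4 5 5 0 3 2], max=5

Answer: ......
......
......
.##...
##....
#...#.
##..##
.#...#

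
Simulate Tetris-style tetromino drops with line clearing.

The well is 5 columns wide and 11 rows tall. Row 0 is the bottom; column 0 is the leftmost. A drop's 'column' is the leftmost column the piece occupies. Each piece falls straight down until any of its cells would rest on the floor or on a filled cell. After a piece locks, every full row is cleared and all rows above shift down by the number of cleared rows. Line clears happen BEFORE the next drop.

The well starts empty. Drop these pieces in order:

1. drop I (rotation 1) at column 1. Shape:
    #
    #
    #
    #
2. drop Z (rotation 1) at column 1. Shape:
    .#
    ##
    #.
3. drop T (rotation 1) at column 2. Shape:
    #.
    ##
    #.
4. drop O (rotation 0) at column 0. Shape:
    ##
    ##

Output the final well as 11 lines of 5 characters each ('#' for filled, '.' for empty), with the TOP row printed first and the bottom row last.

Drop 1: I rot1 at col 1 lands with bottom-row=0; cleared 0 line(s) (total 0); column heights now [0 4 0 0 0], max=4
Drop 2: Z rot1 at col 1 lands with bottom-row=4; cleared 0 line(s) (total 0); column heights now [0 6 7 0 0], max=7
Drop 3: T rot1 at col 2 lands with bottom-row=7; cleared 0 line(s) (total 0); column heights now [0 6 10 9 0], max=10
Drop 4: O rot0 at col 0 lands with bottom-row=6; cleared 0 line(s) (total 0); column heights now [8 8 10 9 0], max=10

Answer: .....
..#..
..##.
###..
###..
.##..
.#...
.#...
.#...
.#...
.#...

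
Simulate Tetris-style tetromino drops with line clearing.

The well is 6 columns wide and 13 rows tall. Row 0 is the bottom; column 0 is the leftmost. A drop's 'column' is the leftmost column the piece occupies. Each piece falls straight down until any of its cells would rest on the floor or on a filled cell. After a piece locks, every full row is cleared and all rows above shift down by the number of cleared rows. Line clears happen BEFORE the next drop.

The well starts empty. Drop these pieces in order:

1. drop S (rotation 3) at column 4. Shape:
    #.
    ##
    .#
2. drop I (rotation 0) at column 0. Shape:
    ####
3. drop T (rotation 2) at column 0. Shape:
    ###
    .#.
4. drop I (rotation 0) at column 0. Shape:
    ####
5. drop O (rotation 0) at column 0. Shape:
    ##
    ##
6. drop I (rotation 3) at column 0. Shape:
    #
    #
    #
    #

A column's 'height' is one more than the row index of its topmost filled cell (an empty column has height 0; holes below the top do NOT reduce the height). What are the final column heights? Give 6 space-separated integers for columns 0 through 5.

Answer: 10 6 4 4 3 2

Derivation:
Drop 1: S rot3 at col 4 lands with bottom-row=0; cleared 0 line(s) (total 0); column heights now [0 0 0 0 3 2], max=3
Drop 2: I rot0 at col 0 lands with bottom-row=0; cleared 0 line(s) (total 0); column heights now [1 1 1 1 3 2], max=3
Drop 3: T rot2 at col 0 lands with bottom-row=1; cleared 0 line(s) (total 0); column heights now [3 3 3 1 3 2], max=3
Drop 4: I rot0 at col 0 lands with bottom-row=3; cleared 0 line(s) (total 0); column heights now [4 4 4 4 3 2], max=4
Drop 5: O rot0 at col 0 lands with bottom-row=4; cleared 0 line(s) (total 0); column heights now [6 6 4 4 3 2], max=6
Drop 6: I rot3 at col 0 lands with bottom-row=6; cleared 0 line(s) (total 0); column heights now [10 6 4 4 3 2], max=10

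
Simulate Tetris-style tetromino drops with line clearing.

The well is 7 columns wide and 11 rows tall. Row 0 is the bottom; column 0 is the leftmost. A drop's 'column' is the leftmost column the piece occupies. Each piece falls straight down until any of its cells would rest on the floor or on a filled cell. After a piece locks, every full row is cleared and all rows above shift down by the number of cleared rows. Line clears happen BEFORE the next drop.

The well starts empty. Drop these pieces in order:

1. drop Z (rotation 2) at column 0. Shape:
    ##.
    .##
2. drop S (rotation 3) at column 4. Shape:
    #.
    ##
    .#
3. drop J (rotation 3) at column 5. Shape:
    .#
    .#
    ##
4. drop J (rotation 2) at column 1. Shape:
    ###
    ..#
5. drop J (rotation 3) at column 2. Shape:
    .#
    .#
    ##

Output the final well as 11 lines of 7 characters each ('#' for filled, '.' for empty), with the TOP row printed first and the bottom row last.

Drop 1: Z rot2 at col 0 lands with bottom-row=0; cleared 0 line(s) (total 0); column heights now [2 2 1 0 0 0 0], max=2
Drop 2: S rot3 at col 4 lands with bottom-row=0; cleared 0 line(s) (total 0); column heights now [2 2 1 0 3 2 0], max=3
Drop 3: J rot3 at col 5 lands with bottom-row=2; cleared 0 line(s) (total 0); column heights now [2 2 1 0 3 3 5], max=5
Drop 4: J rot2 at col 1 lands with bottom-row=1; cleared 0 line(s) (total 0); column heights now [2 3 3 3 3 3 5], max=5
Drop 5: J rot3 at col 2 lands with bottom-row=3; cleared 0 line(s) (total 0); column heights now [2 3 4 6 3 3 5], max=6

Answer: .......
.......
.......
.......
.......
...#...
...#..#
..##..#
.######
##.###.
.##..#.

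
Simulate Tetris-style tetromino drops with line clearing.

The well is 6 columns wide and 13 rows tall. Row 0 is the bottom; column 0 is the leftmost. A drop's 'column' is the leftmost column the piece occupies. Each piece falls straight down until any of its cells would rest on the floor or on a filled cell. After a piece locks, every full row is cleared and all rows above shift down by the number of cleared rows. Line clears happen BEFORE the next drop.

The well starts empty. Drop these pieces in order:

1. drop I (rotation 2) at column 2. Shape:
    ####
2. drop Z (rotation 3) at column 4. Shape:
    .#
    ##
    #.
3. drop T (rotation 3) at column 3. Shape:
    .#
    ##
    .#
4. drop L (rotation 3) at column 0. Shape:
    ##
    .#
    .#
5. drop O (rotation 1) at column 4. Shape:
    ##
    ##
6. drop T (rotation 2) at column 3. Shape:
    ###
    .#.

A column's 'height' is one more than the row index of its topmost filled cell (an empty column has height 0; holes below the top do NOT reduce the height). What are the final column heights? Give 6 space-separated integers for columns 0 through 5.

Drop 1: I rot2 at col 2 lands with bottom-row=0; cleared 0 line(s) (total 0); column heights now [0 0 1 1 1 1], max=1
Drop 2: Z rot3 at col 4 lands with bottom-row=1; cleared 0 line(s) (total 0); column heights now [0 0 1 1 3 4], max=4
Drop 3: T rot3 at col 3 lands with bottom-row=3; cleared 0 line(s) (total 0); column heights now [0 0 1 5 6 4], max=6
Drop 4: L rot3 at col 0 lands with bottom-row=0; cleared 0 line(s) (total 0); column heights now [3 3 1 5 6 4], max=6
Drop 5: O rot1 at col 4 lands with bottom-row=6; cleared 0 line(s) (total 0); column heights now [3 3 1 5 8 8], max=8
Drop 6: T rot2 at col 3 lands with bottom-row=8; cleared 0 line(s) (total 0); column heights now [3 3 1 10 10 10], max=10

Answer: 3 3 1 10 10 10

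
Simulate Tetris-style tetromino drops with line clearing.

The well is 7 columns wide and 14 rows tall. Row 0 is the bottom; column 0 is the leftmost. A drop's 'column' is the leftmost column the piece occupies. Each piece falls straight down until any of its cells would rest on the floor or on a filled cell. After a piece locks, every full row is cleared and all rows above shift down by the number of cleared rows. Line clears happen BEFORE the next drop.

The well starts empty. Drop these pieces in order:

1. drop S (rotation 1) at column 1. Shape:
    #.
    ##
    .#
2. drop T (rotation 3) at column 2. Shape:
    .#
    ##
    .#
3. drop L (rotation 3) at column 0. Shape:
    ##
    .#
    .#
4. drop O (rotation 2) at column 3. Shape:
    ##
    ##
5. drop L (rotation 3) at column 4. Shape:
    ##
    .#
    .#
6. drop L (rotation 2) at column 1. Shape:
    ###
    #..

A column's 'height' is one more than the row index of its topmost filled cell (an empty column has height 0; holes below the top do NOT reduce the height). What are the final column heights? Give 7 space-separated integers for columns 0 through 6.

Drop 1: S rot1 at col 1 lands with bottom-row=0; cleared 0 line(s) (total 0); column heights now [0 3 2 0 0 0 0], max=3
Drop 2: T rot3 at col 2 lands with bottom-row=1; cleared 0 line(s) (total 0); column heights now [0 3 3 4 0 0 0], max=4
Drop 3: L rot3 at col 0 lands with bottom-row=3; cleared 0 line(s) (total 0); column heights now [6 6 3 4 0 0 0], max=6
Drop 4: O rot2 at col 3 lands with bottom-row=4; cleared 0 line(s) (total 0); column heights now [6 6 3 6 6 0 0], max=6
Drop 5: L rot3 at col 4 lands with bottom-row=4; cleared 0 line(s) (total 0); column heights now [6 6 3 6 7 7 0], max=7
Drop 6: L rot2 at col 1 lands with bottom-row=6; cleared 0 line(s) (total 0); column heights now [6 8 8 8 7 7 0], max=8

Answer: 6 8 8 8 7 7 0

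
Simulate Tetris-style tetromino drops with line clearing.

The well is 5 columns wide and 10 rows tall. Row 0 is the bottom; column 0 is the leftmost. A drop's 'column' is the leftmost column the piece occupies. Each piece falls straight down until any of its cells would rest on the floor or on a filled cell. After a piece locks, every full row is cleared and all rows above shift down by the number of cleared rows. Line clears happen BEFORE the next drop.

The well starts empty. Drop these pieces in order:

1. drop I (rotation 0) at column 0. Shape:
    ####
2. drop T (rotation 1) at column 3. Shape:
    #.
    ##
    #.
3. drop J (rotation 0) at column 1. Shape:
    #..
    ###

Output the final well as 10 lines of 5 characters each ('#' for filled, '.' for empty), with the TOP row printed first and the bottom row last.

Answer: .....
.....
.....
.....
.#...
.###.
...#.
...##
...#.
####.

Derivation:
Drop 1: I rot0 at col 0 lands with bottom-row=0; cleared 0 line(s) (total 0); column heights now [1 1 1 1 0], max=1
Drop 2: T rot1 at col 3 lands with bottom-row=1; cleared 0 line(s) (total 0); column heights now [1 1 1 4 3], max=4
Drop 3: J rot0 at col 1 lands with bottom-row=4; cleared 0 line(s) (total 0); column heights now [1 6 5 5 3], max=6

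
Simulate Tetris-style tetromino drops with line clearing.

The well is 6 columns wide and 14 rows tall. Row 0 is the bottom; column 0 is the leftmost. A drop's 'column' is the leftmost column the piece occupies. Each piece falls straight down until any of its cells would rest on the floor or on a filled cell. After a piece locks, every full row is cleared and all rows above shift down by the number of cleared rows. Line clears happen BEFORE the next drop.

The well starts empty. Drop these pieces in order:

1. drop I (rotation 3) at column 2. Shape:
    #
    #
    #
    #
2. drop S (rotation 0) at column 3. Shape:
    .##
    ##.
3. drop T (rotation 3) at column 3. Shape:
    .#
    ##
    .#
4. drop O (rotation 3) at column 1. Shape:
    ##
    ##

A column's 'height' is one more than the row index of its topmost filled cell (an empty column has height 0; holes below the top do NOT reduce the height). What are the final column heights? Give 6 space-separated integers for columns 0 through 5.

Answer: 0 6 6 4 5 2

Derivation:
Drop 1: I rot3 at col 2 lands with bottom-row=0; cleared 0 line(s) (total 0); column heights now [0 0 4 0 0 0], max=4
Drop 2: S rot0 at col 3 lands with bottom-row=0; cleared 0 line(s) (total 0); column heights now [0 0 4 1 2 2], max=4
Drop 3: T rot3 at col 3 lands with bottom-row=2; cleared 0 line(s) (total 0); column heights now [0 0 4 4 5 2], max=5
Drop 4: O rot3 at col 1 lands with bottom-row=4; cleared 0 line(s) (total 0); column heights now [0 6 6 4 5 2], max=6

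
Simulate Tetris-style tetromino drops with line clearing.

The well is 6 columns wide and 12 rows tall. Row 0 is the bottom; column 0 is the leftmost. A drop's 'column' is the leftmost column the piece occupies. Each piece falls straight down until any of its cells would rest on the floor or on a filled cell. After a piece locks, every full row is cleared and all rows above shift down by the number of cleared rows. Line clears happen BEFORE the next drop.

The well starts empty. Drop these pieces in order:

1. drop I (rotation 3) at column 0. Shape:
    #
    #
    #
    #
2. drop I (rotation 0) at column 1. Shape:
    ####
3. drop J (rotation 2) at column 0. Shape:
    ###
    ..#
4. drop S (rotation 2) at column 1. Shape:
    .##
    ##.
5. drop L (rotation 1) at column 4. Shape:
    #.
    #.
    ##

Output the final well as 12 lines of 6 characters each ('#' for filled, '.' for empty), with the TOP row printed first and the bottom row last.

Answer: ......
......
......
......
......
..##..
.##...
###...
#.#.#.
#...#.
#...##
#####.

Derivation:
Drop 1: I rot3 at col 0 lands with bottom-row=0; cleared 0 line(s) (total 0); column heights now [4 0 0 0 0 0], max=4
Drop 2: I rot0 at col 1 lands with bottom-row=0; cleared 0 line(s) (total 0); column heights now [4 1 1 1 1 0], max=4
Drop 3: J rot2 at col 0 lands with bottom-row=3; cleared 0 line(s) (total 0); column heights now [5 5 5 1 1 0], max=5
Drop 4: S rot2 at col 1 lands with bottom-row=5; cleared 0 line(s) (total 0); column heights now [5 6 7 7 1 0], max=7
Drop 5: L rot1 at col 4 lands with bottom-row=1; cleared 0 line(s) (total 0); column heights now [5 6 7 7 4 2], max=7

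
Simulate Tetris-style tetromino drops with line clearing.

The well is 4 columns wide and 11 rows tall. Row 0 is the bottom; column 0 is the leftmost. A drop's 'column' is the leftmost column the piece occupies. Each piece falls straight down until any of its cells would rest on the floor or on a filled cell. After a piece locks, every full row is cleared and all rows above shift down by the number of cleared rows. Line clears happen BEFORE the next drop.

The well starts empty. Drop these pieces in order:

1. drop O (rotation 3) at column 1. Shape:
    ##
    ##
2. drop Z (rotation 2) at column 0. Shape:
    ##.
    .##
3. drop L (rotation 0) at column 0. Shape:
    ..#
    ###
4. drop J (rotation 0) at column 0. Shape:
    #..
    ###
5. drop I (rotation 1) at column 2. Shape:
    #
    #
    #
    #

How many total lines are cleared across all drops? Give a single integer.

Answer: 0

Derivation:
Drop 1: O rot3 at col 1 lands with bottom-row=0; cleared 0 line(s) (total 0); column heights now [0 2 2 0], max=2
Drop 2: Z rot2 at col 0 lands with bottom-row=2; cleared 0 line(s) (total 0); column heights now [4 4 3 0], max=4
Drop 3: L rot0 at col 0 lands with bottom-row=4; cleared 0 line(s) (total 0); column heights now [5 5 6 0], max=6
Drop 4: J rot0 at col 0 lands with bottom-row=6; cleared 0 line(s) (total 0); column heights now [8 7 7 0], max=8
Drop 5: I rot1 at col 2 lands with bottom-row=7; cleared 0 line(s) (total 0); column heights now [8 7 11 0], max=11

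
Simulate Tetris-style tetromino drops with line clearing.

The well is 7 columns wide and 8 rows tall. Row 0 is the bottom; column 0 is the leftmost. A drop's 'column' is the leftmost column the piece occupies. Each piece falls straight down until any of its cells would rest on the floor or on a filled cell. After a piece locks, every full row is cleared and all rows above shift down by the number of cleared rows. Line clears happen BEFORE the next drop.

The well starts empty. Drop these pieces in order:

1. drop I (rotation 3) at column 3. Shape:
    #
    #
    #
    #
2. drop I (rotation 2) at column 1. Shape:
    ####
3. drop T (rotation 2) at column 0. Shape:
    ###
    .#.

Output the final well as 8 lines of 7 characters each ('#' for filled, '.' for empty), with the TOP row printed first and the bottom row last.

Answer: .......
###....
.#.....
.####..
...#...
...#...
...#...
...#...

Derivation:
Drop 1: I rot3 at col 3 lands with bottom-row=0; cleared 0 line(s) (total 0); column heights now [0 0 0 4 0 0 0], max=4
Drop 2: I rot2 at col 1 lands with bottom-row=4; cleared 0 line(s) (total 0); column heights now [0 5 5 5 5 0 0], max=5
Drop 3: T rot2 at col 0 lands with bottom-row=5; cleared 0 line(s) (total 0); column heights now [7 7 7 5 5 0 0], max=7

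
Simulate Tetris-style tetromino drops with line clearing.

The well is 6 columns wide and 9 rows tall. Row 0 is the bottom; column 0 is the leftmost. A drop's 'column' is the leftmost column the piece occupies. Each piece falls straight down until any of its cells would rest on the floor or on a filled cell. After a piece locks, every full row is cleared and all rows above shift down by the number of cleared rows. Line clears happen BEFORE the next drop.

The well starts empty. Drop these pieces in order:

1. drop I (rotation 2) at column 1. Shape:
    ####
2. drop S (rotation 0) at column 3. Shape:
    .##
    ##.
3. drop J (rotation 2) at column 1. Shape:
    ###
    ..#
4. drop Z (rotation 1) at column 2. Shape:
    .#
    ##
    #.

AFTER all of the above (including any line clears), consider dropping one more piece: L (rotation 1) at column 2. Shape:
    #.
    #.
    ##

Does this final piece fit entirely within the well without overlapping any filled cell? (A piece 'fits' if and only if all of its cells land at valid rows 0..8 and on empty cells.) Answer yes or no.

Answer: no

Derivation:
Drop 1: I rot2 at col 1 lands with bottom-row=0; cleared 0 line(s) (total 0); column heights now [0 1 1 1 1 0], max=1
Drop 2: S rot0 at col 3 lands with bottom-row=1; cleared 0 line(s) (total 0); column heights now [0 1 1 2 3 3], max=3
Drop 3: J rot2 at col 1 lands with bottom-row=2; cleared 0 line(s) (total 0); column heights now [0 4 4 4 3 3], max=4
Drop 4: Z rot1 at col 2 lands with bottom-row=4; cleared 0 line(s) (total 0); column heights now [0 4 6 7 3 3], max=7
Test piece L rot1 at col 2 (width 2): heights before test = [0 4 6 7 3 3]; fits = False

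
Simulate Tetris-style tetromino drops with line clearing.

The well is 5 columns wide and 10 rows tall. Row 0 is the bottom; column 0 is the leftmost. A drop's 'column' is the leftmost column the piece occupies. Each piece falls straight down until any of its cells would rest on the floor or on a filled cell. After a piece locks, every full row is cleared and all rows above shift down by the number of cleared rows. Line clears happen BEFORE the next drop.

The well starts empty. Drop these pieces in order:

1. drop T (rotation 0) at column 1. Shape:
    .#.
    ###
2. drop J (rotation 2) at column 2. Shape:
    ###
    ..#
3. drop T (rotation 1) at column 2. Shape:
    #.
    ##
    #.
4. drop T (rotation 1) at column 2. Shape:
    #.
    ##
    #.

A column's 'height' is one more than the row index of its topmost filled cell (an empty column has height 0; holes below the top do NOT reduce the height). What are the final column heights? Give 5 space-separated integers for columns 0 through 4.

Drop 1: T rot0 at col 1 lands with bottom-row=0; cleared 0 line(s) (total 0); column heights now [0 1 2 1 0], max=2
Drop 2: J rot2 at col 2 lands with bottom-row=1; cleared 0 line(s) (total 0); column heights now [0 1 3 3 3], max=3
Drop 3: T rot1 at col 2 lands with bottom-row=3; cleared 0 line(s) (total 0); column heights now [0 1 6 5 3], max=6
Drop 4: T rot1 at col 2 lands with bottom-row=6; cleared 0 line(s) (total 0); column heights now [0 1 9 8 3], max=9

Answer: 0 1 9 8 3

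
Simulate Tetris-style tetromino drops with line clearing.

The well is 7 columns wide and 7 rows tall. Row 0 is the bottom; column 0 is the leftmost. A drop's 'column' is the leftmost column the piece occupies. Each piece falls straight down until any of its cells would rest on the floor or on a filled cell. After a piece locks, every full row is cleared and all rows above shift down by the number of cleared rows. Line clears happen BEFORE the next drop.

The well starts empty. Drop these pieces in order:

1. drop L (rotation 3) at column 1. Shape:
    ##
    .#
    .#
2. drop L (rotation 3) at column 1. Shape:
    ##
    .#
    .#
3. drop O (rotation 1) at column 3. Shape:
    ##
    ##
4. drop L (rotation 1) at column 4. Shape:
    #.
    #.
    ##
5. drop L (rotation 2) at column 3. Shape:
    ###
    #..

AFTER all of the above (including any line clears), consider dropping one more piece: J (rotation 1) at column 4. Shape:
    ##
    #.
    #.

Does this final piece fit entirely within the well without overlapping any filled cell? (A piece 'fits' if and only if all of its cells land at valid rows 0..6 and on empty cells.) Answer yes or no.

Drop 1: L rot3 at col 1 lands with bottom-row=0; cleared 0 line(s) (total 0); column heights now [0 3 3 0 0 0 0], max=3
Drop 2: L rot3 at col 1 lands with bottom-row=3; cleared 0 line(s) (total 0); column heights now [0 6 6 0 0 0 0], max=6
Drop 3: O rot1 at col 3 lands with bottom-row=0; cleared 0 line(s) (total 0); column heights now [0 6 6 2 2 0 0], max=6
Drop 4: L rot1 at col 4 lands with bottom-row=2; cleared 0 line(s) (total 0); column heights now [0 6 6 2 5 3 0], max=6
Drop 5: L rot2 at col 3 lands with bottom-row=4; cleared 0 line(s) (total 0); column heights now [0 6 6 6 6 6 0], max=6
Test piece J rot1 at col 4 (width 2): heights before test = [0 6 6 6 6 6 0]; fits = False

Answer: no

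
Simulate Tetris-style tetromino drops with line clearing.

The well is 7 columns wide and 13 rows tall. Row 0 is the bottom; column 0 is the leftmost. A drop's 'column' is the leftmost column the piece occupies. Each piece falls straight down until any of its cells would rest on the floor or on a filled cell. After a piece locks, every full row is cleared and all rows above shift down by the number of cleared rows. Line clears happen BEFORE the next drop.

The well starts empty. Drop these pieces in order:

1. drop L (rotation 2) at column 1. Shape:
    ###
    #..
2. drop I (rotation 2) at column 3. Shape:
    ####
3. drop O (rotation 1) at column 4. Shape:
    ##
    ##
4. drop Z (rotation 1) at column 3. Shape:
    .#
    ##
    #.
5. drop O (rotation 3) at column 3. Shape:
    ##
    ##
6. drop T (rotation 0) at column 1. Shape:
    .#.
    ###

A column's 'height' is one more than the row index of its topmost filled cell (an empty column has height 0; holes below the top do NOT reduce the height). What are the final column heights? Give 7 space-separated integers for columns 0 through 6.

Answer: 0 10 11 10 9 5 3

Derivation:
Drop 1: L rot2 at col 1 lands with bottom-row=0; cleared 0 line(s) (total 0); column heights now [0 2 2 2 0 0 0], max=2
Drop 2: I rot2 at col 3 lands with bottom-row=2; cleared 0 line(s) (total 0); column heights now [0 2 2 3 3 3 3], max=3
Drop 3: O rot1 at col 4 lands with bottom-row=3; cleared 0 line(s) (total 0); column heights now [0 2 2 3 5 5 3], max=5
Drop 4: Z rot1 at col 3 lands with bottom-row=4; cleared 0 line(s) (total 0); column heights now [0 2 2 6 7 5 3], max=7
Drop 5: O rot3 at col 3 lands with bottom-row=7; cleared 0 line(s) (total 0); column heights now [0 2 2 9 9 5 3], max=9
Drop 6: T rot0 at col 1 lands with bottom-row=9; cleared 0 line(s) (total 0); column heights now [0 10 11 10 9 5 3], max=11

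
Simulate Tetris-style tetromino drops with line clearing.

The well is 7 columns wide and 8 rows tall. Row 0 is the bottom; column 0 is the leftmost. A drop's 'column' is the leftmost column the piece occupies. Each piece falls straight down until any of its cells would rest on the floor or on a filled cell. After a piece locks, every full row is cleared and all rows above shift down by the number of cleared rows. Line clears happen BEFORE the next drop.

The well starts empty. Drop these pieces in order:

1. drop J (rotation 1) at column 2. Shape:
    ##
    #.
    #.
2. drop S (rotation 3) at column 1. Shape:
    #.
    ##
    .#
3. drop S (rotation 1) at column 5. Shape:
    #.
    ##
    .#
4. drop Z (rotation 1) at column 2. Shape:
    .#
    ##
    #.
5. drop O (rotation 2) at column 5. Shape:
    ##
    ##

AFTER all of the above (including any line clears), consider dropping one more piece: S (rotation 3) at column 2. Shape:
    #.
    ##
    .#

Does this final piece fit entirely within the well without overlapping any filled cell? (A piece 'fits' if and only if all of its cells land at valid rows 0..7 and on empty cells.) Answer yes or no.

Drop 1: J rot1 at col 2 lands with bottom-row=0; cleared 0 line(s) (total 0); column heights now [0 0 3 3 0 0 0], max=3
Drop 2: S rot3 at col 1 lands with bottom-row=3; cleared 0 line(s) (total 0); column heights now [0 6 5 3 0 0 0], max=6
Drop 3: S rot1 at col 5 lands with bottom-row=0; cleared 0 line(s) (total 0); column heights now [0 6 5 3 0 3 2], max=6
Drop 4: Z rot1 at col 2 lands with bottom-row=5; cleared 0 line(s) (total 0); column heights now [0 6 7 8 0 3 2], max=8
Drop 5: O rot2 at col 5 lands with bottom-row=3; cleared 0 line(s) (total 0); column heights now [0 6 7 8 0 5 5], max=8
Test piece S rot3 at col 2 (width 2): heights before test = [0 6 7 8 0 5 5]; fits = False

Answer: no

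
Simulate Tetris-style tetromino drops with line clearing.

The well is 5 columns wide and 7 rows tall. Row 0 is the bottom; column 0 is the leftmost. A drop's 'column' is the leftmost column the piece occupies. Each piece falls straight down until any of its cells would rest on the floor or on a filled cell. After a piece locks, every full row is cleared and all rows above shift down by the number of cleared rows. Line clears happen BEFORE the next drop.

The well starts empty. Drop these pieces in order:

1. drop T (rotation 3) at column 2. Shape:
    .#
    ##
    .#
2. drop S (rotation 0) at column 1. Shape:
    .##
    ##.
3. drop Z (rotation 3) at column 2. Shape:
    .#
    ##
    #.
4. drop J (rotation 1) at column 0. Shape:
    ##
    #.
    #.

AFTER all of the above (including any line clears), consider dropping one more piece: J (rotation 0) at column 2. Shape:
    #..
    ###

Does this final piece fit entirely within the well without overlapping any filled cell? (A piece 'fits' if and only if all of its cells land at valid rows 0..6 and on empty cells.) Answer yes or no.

Drop 1: T rot3 at col 2 lands with bottom-row=0; cleared 0 line(s) (total 0); column heights now [0 0 2 3 0], max=3
Drop 2: S rot0 at col 1 lands with bottom-row=2; cleared 0 line(s) (total 0); column heights now [0 3 4 4 0], max=4
Drop 3: Z rot3 at col 2 lands with bottom-row=4; cleared 0 line(s) (total 0); column heights now [0 3 6 7 0], max=7
Drop 4: J rot1 at col 0 lands with bottom-row=1; cleared 0 line(s) (total 0); column heights now [4 4 6 7 0], max=7
Test piece J rot0 at col 2 (width 3): heights before test = [4 4 6 7 0]; fits = False

Answer: no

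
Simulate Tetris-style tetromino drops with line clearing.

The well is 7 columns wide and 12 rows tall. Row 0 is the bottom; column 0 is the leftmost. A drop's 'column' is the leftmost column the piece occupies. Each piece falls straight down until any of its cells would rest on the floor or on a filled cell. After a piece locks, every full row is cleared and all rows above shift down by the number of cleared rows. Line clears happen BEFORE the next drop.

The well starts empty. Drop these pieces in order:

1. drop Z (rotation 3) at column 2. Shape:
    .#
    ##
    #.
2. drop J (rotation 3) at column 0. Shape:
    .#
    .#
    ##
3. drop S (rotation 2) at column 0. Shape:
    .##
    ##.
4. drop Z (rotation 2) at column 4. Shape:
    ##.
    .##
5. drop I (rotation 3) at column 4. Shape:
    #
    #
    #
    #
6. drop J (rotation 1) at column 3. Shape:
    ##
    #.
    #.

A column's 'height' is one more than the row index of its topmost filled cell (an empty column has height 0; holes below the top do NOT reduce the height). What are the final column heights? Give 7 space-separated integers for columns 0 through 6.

Drop 1: Z rot3 at col 2 lands with bottom-row=0; cleared 0 line(s) (total 0); column heights now [0 0 2 3 0 0 0], max=3
Drop 2: J rot3 at col 0 lands with bottom-row=0; cleared 0 line(s) (total 0); column heights now [1 3 2 3 0 0 0], max=3
Drop 3: S rot2 at col 0 lands with bottom-row=3; cleared 0 line(s) (total 0); column heights now [4 5 5 3 0 0 0], max=5
Drop 4: Z rot2 at col 4 lands with bottom-row=0; cleared 0 line(s) (total 0); column heights now [4 5 5 3 2 2 1], max=5
Drop 5: I rot3 at col 4 lands with bottom-row=2; cleared 0 line(s) (total 0); column heights now [4 5 5 3 6 2 1], max=6
Drop 6: J rot1 at col 3 lands with bottom-row=4; cleared 0 line(s) (total 0); column heights now [4 5 5 7 7 2 1], max=7

Answer: 4 5 5 7 7 2 1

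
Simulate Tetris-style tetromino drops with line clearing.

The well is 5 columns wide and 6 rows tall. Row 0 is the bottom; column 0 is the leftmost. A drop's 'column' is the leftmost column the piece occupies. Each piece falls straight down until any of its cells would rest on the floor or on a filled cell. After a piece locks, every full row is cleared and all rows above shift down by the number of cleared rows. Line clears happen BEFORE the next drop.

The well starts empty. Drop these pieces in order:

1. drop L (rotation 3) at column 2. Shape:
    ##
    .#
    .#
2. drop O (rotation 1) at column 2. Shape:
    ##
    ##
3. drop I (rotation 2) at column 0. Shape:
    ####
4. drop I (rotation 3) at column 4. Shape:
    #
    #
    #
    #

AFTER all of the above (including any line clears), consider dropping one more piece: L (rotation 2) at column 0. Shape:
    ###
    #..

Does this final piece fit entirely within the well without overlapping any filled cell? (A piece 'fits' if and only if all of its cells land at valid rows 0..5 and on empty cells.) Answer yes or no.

Drop 1: L rot3 at col 2 lands with bottom-row=0; cleared 0 line(s) (total 0); column heights now [0 0 3 3 0], max=3
Drop 2: O rot1 at col 2 lands with bottom-row=3; cleared 0 line(s) (total 0); column heights now [0 0 5 5 0], max=5
Drop 3: I rot2 at col 0 lands with bottom-row=5; cleared 0 line(s) (total 0); column heights now [6 6 6 6 0], max=6
Drop 4: I rot3 at col 4 lands with bottom-row=0; cleared 0 line(s) (total 0); column heights now [6 6 6 6 4], max=6
Test piece L rot2 at col 0 (width 3): heights before test = [6 6 6 6 4]; fits = False

Answer: no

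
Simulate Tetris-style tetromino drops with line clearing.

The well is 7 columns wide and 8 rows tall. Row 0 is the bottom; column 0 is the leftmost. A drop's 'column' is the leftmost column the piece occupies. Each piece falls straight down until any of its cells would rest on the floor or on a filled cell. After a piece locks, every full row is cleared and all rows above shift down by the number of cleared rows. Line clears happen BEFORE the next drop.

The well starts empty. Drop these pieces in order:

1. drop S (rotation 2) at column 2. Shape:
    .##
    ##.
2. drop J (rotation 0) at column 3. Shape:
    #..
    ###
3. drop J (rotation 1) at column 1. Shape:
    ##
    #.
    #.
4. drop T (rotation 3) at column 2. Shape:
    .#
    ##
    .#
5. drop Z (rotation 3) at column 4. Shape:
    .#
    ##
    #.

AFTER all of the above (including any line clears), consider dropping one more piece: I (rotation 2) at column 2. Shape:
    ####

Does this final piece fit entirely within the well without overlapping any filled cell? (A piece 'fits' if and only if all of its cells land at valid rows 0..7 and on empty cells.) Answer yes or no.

Drop 1: S rot2 at col 2 lands with bottom-row=0; cleared 0 line(s) (total 0); column heights now [0 0 1 2 2 0 0], max=2
Drop 2: J rot0 at col 3 lands with bottom-row=2; cleared 0 line(s) (total 0); column heights now [0 0 1 4 3 3 0], max=4
Drop 3: J rot1 at col 1 lands with bottom-row=0; cleared 0 line(s) (total 0); column heights now [0 3 3 4 3 3 0], max=4
Drop 4: T rot3 at col 2 lands with bottom-row=4; cleared 0 line(s) (total 0); column heights now [0 3 6 7 3 3 0], max=7
Drop 5: Z rot3 at col 4 lands with bottom-row=3; cleared 0 line(s) (total 0); column heights now [0 3 6 7 5 6 0], max=7
Test piece I rot2 at col 2 (width 4): heights before test = [0 3 6 7 5 6 0]; fits = True

Answer: yes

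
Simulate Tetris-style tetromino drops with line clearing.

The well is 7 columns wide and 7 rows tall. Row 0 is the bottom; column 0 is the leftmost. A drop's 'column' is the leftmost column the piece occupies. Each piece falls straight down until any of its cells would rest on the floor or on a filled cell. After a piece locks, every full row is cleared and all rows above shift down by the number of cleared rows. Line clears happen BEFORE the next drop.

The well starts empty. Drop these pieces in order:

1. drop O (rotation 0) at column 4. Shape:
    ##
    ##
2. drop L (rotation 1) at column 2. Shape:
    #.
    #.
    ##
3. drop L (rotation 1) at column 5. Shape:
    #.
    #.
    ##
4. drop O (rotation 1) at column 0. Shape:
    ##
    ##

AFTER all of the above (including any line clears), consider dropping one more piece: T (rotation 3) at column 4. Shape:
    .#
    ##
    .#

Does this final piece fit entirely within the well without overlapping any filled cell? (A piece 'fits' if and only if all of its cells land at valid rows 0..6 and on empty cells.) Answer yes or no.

Answer: no

Derivation:
Drop 1: O rot0 at col 4 lands with bottom-row=0; cleared 0 line(s) (total 0); column heights now [0 0 0 0 2 2 0], max=2
Drop 2: L rot1 at col 2 lands with bottom-row=0; cleared 0 line(s) (total 0); column heights now [0 0 3 1 2 2 0], max=3
Drop 3: L rot1 at col 5 lands with bottom-row=2; cleared 0 line(s) (total 0); column heights now [0 0 3 1 2 5 3], max=5
Drop 4: O rot1 at col 0 lands with bottom-row=0; cleared 0 line(s) (total 0); column heights now [2 2 3 1 2 5 3], max=5
Test piece T rot3 at col 4 (width 2): heights before test = [2 2 3 1 2 5 3]; fits = False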